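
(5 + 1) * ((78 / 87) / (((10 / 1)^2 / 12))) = 468 / 725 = 0.65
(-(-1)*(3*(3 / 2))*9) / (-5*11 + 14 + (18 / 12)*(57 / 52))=-4212 / 4093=-1.03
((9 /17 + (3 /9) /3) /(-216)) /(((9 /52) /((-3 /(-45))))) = -637 /557685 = -0.00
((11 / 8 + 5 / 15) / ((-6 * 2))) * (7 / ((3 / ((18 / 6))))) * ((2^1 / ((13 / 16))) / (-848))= 287 / 99216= 0.00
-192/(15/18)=-230.40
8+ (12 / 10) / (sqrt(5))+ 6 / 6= 6*sqrt(5) / 25+ 9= 9.54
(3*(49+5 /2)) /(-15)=-103 /10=-10.30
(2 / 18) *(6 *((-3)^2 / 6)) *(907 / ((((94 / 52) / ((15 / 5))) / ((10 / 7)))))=707460 / 329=2150.33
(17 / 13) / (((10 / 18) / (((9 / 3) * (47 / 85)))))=1269 / 325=3.90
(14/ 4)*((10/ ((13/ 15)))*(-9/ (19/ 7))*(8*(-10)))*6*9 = 142884000/ 247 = 578477.73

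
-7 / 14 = -1 / 2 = -0.50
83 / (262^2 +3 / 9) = 249 / 205933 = 0.00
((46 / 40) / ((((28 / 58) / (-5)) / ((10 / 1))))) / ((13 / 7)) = -3335 / 52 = -64.13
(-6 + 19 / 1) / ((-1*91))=-1 / 7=-0.14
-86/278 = -43/139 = -0.31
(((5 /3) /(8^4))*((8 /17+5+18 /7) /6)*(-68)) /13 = -1595 /559104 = -0.00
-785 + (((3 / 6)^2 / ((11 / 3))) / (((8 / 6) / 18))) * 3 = -68837 / 88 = -782.24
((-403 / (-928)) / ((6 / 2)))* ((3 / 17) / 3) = 0.01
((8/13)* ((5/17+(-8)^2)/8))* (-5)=-5465/221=-24.73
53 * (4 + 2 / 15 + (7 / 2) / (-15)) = 2067 / 10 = 206.70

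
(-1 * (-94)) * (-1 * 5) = -470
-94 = -94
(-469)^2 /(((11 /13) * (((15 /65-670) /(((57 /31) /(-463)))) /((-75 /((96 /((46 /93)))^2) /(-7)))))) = 1334392620925 /3043755595102464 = 0.00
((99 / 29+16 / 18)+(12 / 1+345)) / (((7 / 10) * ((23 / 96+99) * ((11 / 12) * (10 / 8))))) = 96563200 / 21273791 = 4.54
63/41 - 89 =-3586/41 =-87.46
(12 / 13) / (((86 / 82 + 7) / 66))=492 / 65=7.57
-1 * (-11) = 11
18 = 18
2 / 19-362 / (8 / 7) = -24065 / 76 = -316.64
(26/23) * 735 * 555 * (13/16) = 68939325/184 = 374670.24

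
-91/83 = -1.10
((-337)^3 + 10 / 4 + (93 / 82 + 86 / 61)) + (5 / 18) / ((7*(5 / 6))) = -2010122992897 / 52521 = -38272747.91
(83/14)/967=83/13538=0.01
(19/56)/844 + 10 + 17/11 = 6002737/519904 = 11.55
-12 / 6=-2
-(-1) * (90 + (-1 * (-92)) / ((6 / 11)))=776 / 3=258.67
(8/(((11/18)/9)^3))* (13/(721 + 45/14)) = 6190224768/13495009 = 458.70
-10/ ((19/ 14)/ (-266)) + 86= 2046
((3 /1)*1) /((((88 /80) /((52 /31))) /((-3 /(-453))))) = 1560 /51491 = 0.03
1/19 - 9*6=-1025/19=-53.95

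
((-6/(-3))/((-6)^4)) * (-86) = -43/324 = -0.13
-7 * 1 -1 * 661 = -668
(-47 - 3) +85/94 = -49.10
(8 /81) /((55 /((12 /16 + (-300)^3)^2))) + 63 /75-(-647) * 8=6479999665625363 /4950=1309090841540.48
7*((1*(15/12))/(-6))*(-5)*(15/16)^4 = 2953125/524288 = 5.63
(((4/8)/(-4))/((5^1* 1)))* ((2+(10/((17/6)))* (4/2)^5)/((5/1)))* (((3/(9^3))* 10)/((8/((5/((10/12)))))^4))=-977/130560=-0.01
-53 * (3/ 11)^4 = -4293/ 14641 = -0.29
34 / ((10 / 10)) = 34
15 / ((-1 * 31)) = -15 / 31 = -0.48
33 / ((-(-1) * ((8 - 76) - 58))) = -11 / 42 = -0.26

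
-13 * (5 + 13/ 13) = -78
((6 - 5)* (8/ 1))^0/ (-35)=-1/ 35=-0.03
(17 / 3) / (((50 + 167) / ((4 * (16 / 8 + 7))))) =204 / 217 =0.94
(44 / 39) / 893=44 / 34827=0.00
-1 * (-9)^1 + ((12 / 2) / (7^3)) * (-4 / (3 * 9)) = 27775 / 3087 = 9.00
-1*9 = -9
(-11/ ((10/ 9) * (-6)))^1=33/ 20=1.65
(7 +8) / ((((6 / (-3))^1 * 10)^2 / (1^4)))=3 / 80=0.04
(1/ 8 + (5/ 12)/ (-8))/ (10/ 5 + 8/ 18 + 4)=21/ 1856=0.01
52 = 52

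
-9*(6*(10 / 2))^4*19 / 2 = -69255000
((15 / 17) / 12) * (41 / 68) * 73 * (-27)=-404055 / 4624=-87.38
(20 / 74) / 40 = 1 / 148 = 0.01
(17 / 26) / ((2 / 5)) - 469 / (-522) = 34379 / 13572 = 2.53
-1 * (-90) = 90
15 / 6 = 2.50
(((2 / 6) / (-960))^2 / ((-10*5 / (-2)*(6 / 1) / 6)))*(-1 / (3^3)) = -1 / 5598720000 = -0.00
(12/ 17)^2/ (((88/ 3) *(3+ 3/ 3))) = 27/ 6358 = 0.00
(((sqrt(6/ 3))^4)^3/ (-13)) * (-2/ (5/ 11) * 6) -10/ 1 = 7798/ 65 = 119.97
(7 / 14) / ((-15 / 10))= -1 / 3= -0.33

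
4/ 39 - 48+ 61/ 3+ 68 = 40.44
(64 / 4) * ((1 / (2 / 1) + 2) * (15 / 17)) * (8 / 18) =800 / 51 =15.69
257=257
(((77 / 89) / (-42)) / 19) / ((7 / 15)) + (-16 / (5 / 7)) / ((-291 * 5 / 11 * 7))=3766499 / 172228350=0.02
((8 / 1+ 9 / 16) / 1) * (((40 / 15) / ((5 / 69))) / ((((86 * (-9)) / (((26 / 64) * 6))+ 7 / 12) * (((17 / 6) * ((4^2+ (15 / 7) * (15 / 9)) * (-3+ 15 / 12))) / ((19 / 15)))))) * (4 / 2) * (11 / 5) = 545376 / 9551875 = 0.06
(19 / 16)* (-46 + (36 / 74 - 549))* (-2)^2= -417943 / 148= -2823.94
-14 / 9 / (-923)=14 / 8307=0.00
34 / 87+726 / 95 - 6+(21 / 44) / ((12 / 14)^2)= 3902117 / 1454640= 2.68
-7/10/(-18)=7/180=0.04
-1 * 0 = 0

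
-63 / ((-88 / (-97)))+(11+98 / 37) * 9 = 173853 / 3256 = 53.39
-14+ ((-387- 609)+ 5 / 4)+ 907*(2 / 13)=-45199 / 52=-869.21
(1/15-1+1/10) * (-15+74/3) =-8.06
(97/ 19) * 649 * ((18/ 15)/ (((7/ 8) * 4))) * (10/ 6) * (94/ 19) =23670328/ 2527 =9366.97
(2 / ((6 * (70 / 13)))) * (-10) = -13 / 21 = -0.62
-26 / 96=-13 / 48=-0.27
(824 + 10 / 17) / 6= 7009 / 51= 137.43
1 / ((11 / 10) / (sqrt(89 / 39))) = 10*sqrt(3471) / 429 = 1.37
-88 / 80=-11 / 10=-1.10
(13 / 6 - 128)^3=-430368875 / 216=-1992448.50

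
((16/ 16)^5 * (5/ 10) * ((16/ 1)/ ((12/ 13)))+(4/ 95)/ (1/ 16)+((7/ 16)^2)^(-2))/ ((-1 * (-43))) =25069222/ 29424255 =0.85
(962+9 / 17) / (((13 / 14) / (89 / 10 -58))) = -56239631 / 1105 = -50895.59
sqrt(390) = 19.75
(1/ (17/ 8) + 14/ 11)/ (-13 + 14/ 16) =-2608/ 18139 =-0.14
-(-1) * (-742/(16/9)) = -3339/8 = -417.38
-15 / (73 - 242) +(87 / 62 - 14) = -131059 / 10478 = -12.51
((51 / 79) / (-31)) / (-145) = 51 / 355105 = 0.00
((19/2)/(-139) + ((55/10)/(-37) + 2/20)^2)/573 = -627757/5451837150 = -0.00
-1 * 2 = -2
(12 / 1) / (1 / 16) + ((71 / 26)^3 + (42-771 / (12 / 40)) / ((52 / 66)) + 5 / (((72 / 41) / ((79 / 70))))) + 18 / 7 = -946088077 / 316368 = -2990.47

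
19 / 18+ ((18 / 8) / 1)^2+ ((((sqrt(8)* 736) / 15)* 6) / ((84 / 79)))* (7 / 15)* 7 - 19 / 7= 3431 / 1008+ 407008* sqrt(2) / 225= 2561.61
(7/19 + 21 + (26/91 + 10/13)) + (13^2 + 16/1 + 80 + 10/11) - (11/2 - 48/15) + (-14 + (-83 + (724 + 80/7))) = 175823243/190190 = 924.46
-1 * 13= -13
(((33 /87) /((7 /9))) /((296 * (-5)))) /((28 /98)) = -99 /85840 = -0.00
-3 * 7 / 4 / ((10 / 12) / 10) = -63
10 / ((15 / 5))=10 / 3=3.33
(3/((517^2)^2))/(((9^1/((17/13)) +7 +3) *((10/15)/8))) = 612/20504258532527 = 0.00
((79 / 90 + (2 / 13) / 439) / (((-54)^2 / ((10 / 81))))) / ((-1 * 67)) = -451033 / 812826254916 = -0.00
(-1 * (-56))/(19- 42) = -56/23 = -2.43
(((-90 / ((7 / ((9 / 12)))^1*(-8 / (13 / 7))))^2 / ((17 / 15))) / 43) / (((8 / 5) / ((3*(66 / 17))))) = 22869185625 / 30553320448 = 0.75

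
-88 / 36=-22 / 9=-2.44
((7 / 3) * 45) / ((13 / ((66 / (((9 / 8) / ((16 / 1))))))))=7581.54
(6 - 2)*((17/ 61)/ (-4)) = -17/ 61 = -0.28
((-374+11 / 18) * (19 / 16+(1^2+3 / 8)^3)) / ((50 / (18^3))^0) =-13032019 / 9216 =-1414.06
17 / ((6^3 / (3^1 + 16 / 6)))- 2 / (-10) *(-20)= -2303 / 648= -3.55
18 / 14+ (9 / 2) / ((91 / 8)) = 153 / 91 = 1.68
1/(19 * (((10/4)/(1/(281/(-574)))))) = -1148/26695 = -0.04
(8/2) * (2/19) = 8/19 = 0.42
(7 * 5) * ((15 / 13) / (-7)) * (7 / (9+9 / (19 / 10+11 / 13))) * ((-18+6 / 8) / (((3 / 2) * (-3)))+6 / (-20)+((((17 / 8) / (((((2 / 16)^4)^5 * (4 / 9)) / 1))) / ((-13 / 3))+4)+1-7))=1033162684035736219221865 / 246909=4184386490714134435.04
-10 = -10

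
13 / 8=1.62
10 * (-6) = -60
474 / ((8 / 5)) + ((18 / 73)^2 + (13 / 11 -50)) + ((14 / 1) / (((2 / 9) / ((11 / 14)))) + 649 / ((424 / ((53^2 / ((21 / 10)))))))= 2885994794 / 1230999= 2344.43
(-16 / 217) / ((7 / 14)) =-32 / 217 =-0.15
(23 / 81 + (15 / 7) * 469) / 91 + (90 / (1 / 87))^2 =451907983328 / 7371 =61308911.05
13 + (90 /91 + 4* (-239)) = -942.01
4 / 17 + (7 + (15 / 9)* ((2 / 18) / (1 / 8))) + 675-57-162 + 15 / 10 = 427987 / 918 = 466.22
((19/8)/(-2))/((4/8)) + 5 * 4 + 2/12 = 427/24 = 17.79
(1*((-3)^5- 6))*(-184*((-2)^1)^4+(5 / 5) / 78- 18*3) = 19408969 / 26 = 746498.81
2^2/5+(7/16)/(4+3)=69/80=0.86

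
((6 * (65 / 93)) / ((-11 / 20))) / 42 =-0.18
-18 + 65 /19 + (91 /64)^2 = -977253 /77824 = -12.56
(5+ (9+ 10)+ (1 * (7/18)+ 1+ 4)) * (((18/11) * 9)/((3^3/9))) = 1587/11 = 144.27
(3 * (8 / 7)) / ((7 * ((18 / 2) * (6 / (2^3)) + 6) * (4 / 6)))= 48 / 833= 0.06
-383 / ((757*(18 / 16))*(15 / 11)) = -33704 / 102195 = -0.33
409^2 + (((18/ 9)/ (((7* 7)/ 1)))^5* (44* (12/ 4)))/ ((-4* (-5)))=236263710640901/ 1412376245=167281.00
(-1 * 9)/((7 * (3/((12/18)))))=-2/7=-0.29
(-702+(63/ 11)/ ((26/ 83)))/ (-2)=195543/ 572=341.86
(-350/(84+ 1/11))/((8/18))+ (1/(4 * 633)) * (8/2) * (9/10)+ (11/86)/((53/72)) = -817521198/88960765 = -9.19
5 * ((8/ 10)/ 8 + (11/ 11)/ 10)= 1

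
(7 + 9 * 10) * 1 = 97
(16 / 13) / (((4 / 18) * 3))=24 / 13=1.85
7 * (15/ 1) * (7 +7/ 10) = 808.50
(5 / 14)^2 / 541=25 / 106036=0.00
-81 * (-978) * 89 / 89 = 79218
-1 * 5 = -5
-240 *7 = -1680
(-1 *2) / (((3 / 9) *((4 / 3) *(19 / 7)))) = -63 / 38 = -1.66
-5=-5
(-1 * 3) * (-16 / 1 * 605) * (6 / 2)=87120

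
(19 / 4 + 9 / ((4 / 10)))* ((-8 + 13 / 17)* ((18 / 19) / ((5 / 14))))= -844641 / 1615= -523.00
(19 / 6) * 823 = 15637 / 6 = 2606.17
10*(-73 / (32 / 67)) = -24455 / 16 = -1528.44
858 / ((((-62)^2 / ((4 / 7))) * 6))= 143 / 6727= 0.02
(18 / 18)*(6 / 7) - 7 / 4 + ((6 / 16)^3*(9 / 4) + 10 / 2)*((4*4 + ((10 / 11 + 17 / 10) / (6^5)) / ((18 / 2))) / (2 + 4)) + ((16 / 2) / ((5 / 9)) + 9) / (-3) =4.96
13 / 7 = 1.86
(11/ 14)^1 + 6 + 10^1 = 235/ 14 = 16.79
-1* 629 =-629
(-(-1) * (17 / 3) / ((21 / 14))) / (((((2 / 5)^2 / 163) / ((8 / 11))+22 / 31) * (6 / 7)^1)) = 6.20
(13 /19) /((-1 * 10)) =-13 /190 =-0.07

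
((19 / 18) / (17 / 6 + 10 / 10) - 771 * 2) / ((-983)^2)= -106379 / 66673941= -0.00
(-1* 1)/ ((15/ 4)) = -4/ 15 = -0.27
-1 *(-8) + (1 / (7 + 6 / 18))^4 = 1874129 / 234256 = 8.00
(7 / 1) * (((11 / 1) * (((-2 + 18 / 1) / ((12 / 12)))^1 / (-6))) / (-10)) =308 / 15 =20.53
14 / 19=0.74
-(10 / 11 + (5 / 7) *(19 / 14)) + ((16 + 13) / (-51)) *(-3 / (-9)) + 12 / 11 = -161159 / 164934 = -0.98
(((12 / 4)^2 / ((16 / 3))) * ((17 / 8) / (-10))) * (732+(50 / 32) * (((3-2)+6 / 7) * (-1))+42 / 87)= -1087682661 / 4157440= -261.62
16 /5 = 3.20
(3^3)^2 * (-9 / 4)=-6561 / 4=-1640.25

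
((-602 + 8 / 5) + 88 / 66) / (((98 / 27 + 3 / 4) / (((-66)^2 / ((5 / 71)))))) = -9095413536 / 1075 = -8460849.80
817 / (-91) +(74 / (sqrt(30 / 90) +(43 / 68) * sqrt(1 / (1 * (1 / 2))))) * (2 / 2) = (-105393 * sqrt(2) -55556 * sqrt(3) +1373736) / (91 * (68 * sqrt(3) +129 * sqrt(2))) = 41.31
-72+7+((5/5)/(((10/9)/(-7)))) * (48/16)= -839/10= -83.90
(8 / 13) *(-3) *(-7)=168 / 13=12.92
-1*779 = -779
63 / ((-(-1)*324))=0.19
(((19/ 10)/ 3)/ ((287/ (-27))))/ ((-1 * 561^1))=0.00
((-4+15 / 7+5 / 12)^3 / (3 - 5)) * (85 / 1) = 150582685 / 1185408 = 127.03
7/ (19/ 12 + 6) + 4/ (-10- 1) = 80/ 143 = 0.56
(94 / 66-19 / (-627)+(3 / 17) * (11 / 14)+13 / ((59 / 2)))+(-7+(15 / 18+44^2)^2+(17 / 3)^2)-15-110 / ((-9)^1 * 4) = 10429906624391 / 2780316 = 3751338.56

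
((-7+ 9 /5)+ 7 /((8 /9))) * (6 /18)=107 /120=0.89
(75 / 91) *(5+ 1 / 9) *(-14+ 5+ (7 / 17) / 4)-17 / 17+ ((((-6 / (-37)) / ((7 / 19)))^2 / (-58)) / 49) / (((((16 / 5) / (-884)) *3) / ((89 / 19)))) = -2429924266828 / 63198552963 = -38.45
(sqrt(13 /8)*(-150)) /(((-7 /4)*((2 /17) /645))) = 822375*sqrt(26) /7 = 599043.74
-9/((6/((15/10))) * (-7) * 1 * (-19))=-9/532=-0.02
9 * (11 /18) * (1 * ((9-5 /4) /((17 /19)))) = 6479 /136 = 47.64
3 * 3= 9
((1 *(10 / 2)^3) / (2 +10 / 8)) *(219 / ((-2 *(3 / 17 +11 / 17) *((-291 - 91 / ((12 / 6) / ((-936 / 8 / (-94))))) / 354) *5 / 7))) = 412955160 / 56641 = 7290.75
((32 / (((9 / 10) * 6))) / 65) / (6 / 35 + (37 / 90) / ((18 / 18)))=2240 / 14313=0.16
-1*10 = -10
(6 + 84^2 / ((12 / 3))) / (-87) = -590 / 29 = -20.34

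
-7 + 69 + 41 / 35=2211 / 35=63.17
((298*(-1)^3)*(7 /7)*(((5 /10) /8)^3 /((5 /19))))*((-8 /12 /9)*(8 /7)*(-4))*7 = -2831 /4320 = -0.66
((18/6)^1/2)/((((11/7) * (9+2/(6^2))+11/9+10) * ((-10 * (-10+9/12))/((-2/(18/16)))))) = -224/197765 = -0.00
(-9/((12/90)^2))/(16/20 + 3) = -10125/76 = -133.22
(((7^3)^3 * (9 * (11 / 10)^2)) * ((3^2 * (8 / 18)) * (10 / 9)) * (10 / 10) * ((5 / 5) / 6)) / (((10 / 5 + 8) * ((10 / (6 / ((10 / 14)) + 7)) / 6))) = 375974556419 / 1250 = 300779645.14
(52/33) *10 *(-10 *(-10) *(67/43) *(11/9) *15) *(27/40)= 1306500/43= 30383.72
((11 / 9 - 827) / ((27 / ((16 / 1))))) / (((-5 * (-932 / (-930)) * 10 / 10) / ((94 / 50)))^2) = -68.89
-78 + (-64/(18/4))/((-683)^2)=-327475406/4198401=-78.00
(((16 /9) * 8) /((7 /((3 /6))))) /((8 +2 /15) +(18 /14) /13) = 4160 /33711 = 0.12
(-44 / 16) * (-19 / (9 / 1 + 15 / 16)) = 836 / 159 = 5.26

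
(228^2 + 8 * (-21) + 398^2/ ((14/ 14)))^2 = 44192448400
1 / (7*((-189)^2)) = 1 / 250047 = 0.00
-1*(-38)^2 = -1444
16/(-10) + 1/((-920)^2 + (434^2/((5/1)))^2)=-283993141763/177495713680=-1.60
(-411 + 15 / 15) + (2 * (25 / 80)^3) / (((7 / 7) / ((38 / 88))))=-36943545 / 90112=-409.97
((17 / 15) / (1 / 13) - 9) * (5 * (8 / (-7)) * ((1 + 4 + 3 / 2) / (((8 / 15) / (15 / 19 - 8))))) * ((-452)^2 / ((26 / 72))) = 216639875520 / 133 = 1628871244.51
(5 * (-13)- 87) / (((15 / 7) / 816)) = -289408 / 5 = -57881.60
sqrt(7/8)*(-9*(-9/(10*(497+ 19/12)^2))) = 1458*sqrt(14)/178981445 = 0.00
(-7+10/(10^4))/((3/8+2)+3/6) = -6999/2875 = -2.43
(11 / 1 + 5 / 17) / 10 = 96 / 85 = 1.13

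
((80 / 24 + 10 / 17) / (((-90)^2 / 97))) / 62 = 97 / 128061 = 0.00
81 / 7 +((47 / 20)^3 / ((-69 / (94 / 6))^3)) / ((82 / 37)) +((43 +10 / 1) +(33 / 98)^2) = 902711443559333627 / 13970341930608000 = 64.62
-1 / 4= -0.25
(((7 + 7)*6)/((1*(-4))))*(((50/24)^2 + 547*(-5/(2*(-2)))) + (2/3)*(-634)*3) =584549/48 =12178.10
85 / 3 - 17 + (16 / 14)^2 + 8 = 3034 / 147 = 20.64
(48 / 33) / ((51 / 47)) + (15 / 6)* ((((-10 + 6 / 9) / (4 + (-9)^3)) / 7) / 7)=763654 / 569415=1.34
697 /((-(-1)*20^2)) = 697 /400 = 1.74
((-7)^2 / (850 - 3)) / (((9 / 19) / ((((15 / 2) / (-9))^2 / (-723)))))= -0.00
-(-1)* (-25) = -25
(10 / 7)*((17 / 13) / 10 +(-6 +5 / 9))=-7.59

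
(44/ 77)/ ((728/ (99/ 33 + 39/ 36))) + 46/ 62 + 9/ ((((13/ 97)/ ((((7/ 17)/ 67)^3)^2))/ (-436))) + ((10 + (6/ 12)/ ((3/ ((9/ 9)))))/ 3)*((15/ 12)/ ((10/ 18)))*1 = 44190752276777562667087/ 5279571076900444115298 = 8.37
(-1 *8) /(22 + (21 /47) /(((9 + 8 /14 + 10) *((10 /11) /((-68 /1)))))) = -32195 /81664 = -0.39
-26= -26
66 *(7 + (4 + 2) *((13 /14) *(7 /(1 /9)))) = 23628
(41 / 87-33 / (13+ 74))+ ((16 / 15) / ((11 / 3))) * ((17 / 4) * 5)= 6004 / 957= 6.27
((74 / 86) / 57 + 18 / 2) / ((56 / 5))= 13810 / 17157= 0.80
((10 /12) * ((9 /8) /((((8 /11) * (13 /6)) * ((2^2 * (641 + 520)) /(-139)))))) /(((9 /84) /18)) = -53515 /17888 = -2.99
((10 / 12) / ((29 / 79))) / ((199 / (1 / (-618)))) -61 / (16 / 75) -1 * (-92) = -16600173431 / 85595472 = -193.94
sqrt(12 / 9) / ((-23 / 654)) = -436 * sqrt(3) / 23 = -32.83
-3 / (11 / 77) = -21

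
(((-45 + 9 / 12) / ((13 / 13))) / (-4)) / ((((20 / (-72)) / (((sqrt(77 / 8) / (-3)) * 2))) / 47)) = 24957 * sqrt(154) / 80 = 3871.35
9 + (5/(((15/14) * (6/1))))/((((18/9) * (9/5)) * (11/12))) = 2743/297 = 9.24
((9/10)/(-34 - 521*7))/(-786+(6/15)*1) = 1/3213104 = 0.00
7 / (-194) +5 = 963 / 194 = 4.96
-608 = -608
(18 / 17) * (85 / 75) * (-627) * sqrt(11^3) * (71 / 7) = -2938122 * sqrt(11) / 35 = -278418.52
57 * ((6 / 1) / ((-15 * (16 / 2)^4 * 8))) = -57 / 81920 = -0.00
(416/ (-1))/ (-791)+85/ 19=75139/ 15029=5.00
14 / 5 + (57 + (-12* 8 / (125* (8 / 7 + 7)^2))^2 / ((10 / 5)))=1095919388687 / 18326390625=59.80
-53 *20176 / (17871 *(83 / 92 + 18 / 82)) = -175369792 / 3287487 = -53.34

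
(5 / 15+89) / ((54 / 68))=9112 / 81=112.49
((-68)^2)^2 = 21381376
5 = 5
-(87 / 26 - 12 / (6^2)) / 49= -235 / 3822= -0.06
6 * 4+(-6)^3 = -192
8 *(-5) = -40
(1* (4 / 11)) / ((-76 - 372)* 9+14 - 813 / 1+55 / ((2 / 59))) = -8 / 70587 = -0.00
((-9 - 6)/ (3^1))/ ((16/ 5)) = -25/ 16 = -1.56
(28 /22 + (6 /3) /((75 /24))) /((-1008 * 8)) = -263 /1108800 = -0.00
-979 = -979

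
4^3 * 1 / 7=64 / 7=9.14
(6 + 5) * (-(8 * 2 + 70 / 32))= -3201 / 16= -200.06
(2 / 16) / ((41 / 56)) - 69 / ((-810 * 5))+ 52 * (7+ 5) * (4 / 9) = 277.52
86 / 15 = 5.73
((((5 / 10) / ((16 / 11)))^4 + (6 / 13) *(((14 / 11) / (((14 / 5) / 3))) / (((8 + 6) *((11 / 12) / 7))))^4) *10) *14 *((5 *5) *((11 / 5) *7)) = 555637946395281925 / 66409784410112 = 8366.81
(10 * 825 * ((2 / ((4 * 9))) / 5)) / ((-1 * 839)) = -275 / 2517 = -0.11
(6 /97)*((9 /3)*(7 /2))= 63 /97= 0.65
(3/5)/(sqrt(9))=1/5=0.20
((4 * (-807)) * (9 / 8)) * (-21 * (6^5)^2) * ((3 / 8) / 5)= 1729215480384 / 5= 345843096076.80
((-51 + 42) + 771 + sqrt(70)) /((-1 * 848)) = -381 /424- sqrt(70) /848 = -0.91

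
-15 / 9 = -5 / 3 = -1.67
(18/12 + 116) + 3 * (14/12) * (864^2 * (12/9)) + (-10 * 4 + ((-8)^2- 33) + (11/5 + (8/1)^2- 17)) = 34838057/10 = 3483805.70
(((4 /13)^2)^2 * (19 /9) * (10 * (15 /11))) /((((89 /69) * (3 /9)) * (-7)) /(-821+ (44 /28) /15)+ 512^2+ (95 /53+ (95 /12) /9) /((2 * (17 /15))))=5212841007820800 /5295904423090415823403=0.00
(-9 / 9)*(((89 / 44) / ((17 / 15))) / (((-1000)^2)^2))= -267 / 149600000000000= -0.00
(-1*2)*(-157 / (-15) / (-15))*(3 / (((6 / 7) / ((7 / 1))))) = 7693 / 225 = 34.19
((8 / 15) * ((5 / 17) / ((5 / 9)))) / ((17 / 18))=432 / 1445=0.30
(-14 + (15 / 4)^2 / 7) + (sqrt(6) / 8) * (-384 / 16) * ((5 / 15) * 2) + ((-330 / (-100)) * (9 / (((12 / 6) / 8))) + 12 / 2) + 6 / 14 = 108.34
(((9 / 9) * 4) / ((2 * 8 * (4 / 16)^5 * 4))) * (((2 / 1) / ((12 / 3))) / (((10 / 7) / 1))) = 112 / 5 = 22.40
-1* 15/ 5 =-3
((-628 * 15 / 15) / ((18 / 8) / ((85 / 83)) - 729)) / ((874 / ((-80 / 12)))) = -2135200 / 323965143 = -0.01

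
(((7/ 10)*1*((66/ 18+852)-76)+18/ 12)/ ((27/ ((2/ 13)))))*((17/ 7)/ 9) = 0.84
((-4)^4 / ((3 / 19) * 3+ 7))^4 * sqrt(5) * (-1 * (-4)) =12313056.75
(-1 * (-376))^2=141376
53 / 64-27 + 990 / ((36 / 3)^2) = -1235 / 64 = -19.30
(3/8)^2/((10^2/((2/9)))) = 1/3200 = 0.00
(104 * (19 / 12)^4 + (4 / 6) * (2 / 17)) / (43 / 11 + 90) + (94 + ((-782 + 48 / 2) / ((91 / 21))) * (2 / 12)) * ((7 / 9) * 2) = 63808446307 / 591735456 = 107.83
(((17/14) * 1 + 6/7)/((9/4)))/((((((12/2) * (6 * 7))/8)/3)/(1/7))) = 116/9261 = 0.01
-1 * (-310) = 310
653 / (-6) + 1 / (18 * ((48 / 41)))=-93991 / 864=-108.79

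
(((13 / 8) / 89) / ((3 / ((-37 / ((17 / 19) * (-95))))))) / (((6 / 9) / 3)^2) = 12987 / 242080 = 0.05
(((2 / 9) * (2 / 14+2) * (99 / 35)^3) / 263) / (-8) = -323433 / 63146300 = -0.01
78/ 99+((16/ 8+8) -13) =-73/ 33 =-2.21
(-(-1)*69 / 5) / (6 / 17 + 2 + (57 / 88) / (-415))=8567592 / 1459831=5.87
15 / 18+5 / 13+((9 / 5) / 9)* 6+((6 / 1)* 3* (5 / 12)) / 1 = 1934 / 195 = 9.92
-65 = -65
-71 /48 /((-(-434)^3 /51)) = -1207 /1307944064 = -0.00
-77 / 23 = -3.35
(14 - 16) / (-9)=0.22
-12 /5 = -2.40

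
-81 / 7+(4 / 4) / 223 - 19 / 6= -137995 / 9366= -14.73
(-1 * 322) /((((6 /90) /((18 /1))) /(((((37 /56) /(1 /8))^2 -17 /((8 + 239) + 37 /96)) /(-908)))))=5923684845 /2219833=2668.53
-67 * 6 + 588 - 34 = 152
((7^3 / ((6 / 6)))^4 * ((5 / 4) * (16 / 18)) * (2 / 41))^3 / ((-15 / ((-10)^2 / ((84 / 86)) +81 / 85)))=-22359515714270123086770863623299933760 / 7687241577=-2908652666929205714848691000.00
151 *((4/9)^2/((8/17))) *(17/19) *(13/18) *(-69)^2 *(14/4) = 2100737821/3078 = 682500.92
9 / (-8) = -1.12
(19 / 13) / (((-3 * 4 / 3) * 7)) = -19 / 364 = -0.05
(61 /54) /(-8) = -61 /432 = -0.14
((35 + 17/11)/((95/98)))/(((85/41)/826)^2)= 5984471.39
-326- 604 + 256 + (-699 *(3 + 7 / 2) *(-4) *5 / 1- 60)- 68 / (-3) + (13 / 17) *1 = 4598131 / 51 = 90159.43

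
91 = 91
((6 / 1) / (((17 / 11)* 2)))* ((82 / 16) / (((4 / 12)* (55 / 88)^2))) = 32472 / 425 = 76.40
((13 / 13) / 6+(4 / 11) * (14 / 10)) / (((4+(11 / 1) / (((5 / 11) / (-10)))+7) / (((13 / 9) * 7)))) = -2899 / 98010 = -0.03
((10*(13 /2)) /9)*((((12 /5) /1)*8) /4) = 104 /3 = 34.67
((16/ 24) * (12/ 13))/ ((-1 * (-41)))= 8/ 533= 0.02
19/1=19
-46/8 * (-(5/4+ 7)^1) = 759/16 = 47.44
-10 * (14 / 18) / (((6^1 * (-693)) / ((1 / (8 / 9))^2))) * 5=25 / 2112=0.01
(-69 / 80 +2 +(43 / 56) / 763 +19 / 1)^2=74042256057961 / 182568198400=405.56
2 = 2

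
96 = 96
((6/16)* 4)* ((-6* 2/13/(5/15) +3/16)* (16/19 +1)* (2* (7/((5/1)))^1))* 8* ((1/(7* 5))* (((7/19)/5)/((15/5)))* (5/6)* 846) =-3710133/46930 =-79.06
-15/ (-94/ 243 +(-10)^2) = -3645/ 24206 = -0.15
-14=-14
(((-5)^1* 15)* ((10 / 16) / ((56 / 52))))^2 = 23765625 / 12544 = 1894.58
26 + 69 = 95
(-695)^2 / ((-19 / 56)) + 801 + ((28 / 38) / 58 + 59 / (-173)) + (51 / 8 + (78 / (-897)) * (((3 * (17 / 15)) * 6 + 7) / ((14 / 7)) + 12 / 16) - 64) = -124785239727233 / 87697160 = -1422910.84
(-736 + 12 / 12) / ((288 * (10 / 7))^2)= -2401 / 552960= -0.00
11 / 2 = 5.50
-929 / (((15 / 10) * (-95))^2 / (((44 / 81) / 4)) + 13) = -40876 / 6579797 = -0.01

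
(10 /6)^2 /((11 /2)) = 50 /99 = 0.51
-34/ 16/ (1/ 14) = -119/ 4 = -29.75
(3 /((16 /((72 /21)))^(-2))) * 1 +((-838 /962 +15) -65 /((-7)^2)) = 5524741 /70707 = 78.14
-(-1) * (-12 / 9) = -4 / 3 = -1.33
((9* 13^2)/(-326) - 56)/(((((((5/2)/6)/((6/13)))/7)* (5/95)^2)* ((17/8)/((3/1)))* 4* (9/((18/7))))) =-3084262704/180115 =-17123.85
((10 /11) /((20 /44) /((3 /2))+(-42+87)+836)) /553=30 /16082899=0.00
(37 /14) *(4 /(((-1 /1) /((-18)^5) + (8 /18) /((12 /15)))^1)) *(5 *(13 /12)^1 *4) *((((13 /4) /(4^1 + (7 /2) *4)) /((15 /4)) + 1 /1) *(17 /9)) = 5998123872 /7348327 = 816.26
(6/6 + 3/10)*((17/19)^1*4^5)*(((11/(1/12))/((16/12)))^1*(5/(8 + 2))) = 5601024/95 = 58958.15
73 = 73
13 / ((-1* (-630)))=13 / 630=0.02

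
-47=-47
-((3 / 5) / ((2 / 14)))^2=-441 / 25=-17.64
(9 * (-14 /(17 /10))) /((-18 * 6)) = 35 /51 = 0.69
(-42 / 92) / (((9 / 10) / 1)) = -35 / 69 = -0.51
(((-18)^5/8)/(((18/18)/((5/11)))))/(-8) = 13420.23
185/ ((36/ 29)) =5365/ 36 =149.03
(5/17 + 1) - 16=-250/17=-14.71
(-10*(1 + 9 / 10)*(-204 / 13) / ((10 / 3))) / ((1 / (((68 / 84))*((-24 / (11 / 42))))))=-4744224 / 715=-6635.28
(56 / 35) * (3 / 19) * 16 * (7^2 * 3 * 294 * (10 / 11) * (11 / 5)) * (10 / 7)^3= 19353600 / 19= 1018610.53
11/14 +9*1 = 137/14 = 9.79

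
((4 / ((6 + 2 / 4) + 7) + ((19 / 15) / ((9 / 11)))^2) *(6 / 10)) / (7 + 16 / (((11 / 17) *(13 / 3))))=7018583 / 55191375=0.13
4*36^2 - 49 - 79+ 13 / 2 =10125 / 2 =5062.50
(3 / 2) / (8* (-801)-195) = -1 / 4402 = -0.00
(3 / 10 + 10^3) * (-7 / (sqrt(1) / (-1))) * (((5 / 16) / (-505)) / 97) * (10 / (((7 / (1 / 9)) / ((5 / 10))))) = -10003 / 2821536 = -0.00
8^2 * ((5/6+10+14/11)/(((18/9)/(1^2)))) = 387.39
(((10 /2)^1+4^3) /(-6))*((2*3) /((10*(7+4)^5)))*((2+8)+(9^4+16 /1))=-454503 /1610510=-0.28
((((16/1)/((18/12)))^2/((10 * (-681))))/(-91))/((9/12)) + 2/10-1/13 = 206344/1673217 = 0.12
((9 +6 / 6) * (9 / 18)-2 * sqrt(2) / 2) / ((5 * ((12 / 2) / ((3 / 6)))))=1 / 12-sqrt(2) / 60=0.06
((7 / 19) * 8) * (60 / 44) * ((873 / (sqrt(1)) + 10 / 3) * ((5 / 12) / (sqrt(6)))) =41825 * sqrt(6) / 171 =599.12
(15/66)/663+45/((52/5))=126235/29172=4.33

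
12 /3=4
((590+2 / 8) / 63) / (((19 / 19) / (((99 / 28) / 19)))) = 25971 / 14896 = 1.74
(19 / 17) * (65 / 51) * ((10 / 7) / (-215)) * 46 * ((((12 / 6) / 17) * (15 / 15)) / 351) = -17480 / 119783853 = -0.00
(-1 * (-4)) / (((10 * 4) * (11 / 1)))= 1 / 110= 0.01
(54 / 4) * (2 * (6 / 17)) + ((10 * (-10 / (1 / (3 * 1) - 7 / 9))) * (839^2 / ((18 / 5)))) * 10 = 7479160787 / 17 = 439950634.53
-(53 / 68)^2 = -2809 / 4624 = -0.61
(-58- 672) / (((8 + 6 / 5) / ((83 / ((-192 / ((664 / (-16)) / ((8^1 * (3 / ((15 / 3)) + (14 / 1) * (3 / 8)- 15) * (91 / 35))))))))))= 314310625 / 42022656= 7.48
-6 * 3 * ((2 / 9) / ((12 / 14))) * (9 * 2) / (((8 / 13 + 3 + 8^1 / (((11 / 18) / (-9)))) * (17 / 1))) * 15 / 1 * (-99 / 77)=-231660 / 277627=-0.83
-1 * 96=-96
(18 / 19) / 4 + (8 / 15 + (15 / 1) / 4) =5153 / 1140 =4.52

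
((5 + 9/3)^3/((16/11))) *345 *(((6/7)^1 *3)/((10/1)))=218592/7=31227.43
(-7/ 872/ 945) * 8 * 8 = -8/ 14715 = -0.00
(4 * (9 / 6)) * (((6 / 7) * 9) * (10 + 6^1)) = 5184 / 7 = 740.57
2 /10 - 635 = -3174 /5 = -634.80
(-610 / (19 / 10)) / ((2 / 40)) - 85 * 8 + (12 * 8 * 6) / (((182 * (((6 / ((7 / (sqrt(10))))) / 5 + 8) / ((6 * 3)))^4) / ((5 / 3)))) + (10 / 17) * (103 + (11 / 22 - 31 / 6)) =-1259659805644710310310 / 182514009951574197 - 2233265775048000 * sqrt(10) / 188352951446413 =-6939.21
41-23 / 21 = 838 / 21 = 39.90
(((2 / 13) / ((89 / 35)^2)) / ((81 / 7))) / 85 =3430 / 141793821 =0.00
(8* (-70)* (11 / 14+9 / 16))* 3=-2265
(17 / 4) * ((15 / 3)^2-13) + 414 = 465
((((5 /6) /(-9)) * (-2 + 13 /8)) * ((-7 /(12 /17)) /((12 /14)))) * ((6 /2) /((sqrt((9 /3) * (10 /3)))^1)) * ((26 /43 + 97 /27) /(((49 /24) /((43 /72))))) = -82841 * sqrt(10) /559872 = -0.47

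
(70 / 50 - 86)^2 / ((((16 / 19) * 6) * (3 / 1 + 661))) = 1133217 / 531200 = 2.13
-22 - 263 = -285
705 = 705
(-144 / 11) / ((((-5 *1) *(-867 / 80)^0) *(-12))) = -12 / 55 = -0.22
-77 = -77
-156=-156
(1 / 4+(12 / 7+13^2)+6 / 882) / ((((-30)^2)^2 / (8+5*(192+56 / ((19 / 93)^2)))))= 1.62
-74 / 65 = -1.14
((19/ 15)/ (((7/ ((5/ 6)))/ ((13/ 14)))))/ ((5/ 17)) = 4199/ 8820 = 0.48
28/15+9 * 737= 99523/15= 6634.87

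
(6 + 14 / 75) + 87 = 6989 / 75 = 93.19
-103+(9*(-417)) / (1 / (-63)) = 236336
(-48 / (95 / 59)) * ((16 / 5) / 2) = -47.70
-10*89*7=-6230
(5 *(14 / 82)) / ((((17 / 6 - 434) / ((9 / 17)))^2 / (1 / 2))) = 51030 / 79300250081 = 0.00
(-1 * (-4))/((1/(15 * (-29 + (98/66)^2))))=-583600/363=-1607.71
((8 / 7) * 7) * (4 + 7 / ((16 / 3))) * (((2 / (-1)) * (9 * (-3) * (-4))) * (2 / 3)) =-6120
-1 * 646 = -646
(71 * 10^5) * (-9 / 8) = -7987500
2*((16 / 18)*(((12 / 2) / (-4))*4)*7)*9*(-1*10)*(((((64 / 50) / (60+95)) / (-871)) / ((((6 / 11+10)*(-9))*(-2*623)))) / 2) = -1408 / 5226718575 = -0.00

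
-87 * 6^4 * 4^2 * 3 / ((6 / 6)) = -5412096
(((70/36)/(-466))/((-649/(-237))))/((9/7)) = -0.00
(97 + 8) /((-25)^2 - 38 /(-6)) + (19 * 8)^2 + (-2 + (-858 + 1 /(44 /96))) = 463480417 /20834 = 22246.35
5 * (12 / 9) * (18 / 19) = 120 / 19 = 6.32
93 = 93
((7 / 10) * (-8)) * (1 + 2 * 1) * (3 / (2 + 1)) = -16.80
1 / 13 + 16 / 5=213 / 65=3.28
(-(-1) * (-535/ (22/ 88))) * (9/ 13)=-19260/ 13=-1481.54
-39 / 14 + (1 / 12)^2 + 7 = 4255 / 1008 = 4.22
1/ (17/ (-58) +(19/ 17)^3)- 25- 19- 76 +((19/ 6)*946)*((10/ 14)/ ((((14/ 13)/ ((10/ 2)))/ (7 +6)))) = 1324780864419/ 10267166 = 129030.82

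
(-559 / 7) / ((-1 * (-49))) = -559 / 343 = -1.63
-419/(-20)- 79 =-1161/20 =-58.05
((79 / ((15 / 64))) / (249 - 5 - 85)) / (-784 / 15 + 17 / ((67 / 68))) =-84688 / 1398723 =-0.06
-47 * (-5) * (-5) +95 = -1080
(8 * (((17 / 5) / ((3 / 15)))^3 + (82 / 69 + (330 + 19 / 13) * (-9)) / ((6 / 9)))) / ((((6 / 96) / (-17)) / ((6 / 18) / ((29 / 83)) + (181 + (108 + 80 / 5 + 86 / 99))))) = -28022837244416 / 95381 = -293798945.75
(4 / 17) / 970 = 2 / 8245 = 0.00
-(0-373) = 373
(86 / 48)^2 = 1849 / 576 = 3.21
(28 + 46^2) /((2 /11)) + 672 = 12464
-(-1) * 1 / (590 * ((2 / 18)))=9 / 590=0.02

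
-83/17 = -4.88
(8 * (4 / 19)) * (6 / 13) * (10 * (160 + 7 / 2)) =313920 / 247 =1270.93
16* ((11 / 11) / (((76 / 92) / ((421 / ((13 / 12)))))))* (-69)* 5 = -641401920 / 247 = -2596768.91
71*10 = 710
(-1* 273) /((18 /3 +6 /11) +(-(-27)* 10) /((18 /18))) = -77 /78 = -0.99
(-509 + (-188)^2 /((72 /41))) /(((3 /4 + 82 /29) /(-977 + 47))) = -5099590.14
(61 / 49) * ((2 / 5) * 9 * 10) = 2196 / 49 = 44.82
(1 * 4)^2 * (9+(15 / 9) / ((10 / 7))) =488 / 3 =162.67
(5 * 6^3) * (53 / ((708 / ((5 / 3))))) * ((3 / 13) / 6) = 5.18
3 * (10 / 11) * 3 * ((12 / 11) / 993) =360 / 40051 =0.01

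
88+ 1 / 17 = 1497 / 17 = 88.06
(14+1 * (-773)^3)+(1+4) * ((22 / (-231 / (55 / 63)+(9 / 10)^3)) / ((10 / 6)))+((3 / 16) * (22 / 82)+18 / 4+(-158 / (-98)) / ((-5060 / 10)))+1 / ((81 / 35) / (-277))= -461890018.39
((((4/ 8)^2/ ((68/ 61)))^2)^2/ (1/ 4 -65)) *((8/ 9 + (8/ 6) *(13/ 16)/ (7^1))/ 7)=-3641456183/ 625192802648064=-0.00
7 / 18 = 0.39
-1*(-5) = 5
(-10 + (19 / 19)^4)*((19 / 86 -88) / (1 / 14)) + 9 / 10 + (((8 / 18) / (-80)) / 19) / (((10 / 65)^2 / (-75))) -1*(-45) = 2177858467 / 196080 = 11106.99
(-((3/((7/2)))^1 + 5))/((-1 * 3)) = 41/21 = 1.95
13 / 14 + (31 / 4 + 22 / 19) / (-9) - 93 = -445577 / 4788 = -93.06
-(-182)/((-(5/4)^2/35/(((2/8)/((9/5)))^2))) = -78.64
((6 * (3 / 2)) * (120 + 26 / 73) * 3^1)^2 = 56274277284 / 5329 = 10560007.00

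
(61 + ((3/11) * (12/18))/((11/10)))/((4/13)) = 96213/484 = 198.79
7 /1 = 7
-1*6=-6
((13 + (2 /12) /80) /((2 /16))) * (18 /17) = 18723 /170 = 110.14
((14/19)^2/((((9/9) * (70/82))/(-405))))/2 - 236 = -131690/361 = -364.79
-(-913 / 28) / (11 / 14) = 83 / 2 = 41.50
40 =40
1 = 1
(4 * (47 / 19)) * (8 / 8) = 188 / 19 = 9.89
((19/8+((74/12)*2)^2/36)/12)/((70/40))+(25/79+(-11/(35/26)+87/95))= -6.62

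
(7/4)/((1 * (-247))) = -7/988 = -0.01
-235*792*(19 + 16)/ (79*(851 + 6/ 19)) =-4950792/ 51113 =-96.86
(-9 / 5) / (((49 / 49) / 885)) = -1593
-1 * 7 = -7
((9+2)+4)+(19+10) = 44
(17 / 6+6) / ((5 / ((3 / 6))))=0.88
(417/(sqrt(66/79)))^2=4579077/22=208139.86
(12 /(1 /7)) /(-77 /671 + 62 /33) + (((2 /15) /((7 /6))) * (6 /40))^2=5178474459 /108749375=47.62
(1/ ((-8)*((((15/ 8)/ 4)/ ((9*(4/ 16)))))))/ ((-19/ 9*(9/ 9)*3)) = 0.09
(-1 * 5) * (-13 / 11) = 65 / 11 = 5.91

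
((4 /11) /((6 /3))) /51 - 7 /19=-3889 /10659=-0.36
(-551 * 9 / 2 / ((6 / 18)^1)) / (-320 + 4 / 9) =133893 / 5752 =23.28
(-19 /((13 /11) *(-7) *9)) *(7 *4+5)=2299 /273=8.42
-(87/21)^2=-841/49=-17.16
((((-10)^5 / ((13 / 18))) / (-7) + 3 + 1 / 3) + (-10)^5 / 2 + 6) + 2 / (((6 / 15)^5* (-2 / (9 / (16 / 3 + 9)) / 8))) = -30701.00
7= 7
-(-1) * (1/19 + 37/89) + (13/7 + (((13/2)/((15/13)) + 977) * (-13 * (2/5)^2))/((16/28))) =-31733160743/8877750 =-3574.46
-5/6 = -0.83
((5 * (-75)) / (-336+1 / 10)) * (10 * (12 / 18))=7.44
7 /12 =0.58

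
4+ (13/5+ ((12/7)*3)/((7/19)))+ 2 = 5527/245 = 22.56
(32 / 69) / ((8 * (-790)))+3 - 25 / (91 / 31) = -13682192 / 2480205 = -5.52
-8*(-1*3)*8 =192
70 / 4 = 35 / 2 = 17.50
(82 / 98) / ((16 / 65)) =2665 / 784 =3.40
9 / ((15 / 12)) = 36 / 5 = 7.20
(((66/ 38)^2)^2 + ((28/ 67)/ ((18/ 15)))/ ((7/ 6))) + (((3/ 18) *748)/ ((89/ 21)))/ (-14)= 5670826494/ 777104123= 7.30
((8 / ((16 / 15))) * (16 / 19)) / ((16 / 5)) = 75 / 38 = 1.97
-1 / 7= -0.14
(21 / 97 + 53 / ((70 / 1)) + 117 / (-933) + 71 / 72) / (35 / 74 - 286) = -5159597867 / 803122164180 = -0.01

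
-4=-4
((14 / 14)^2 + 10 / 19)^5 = 20511149 / 2476099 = 8.28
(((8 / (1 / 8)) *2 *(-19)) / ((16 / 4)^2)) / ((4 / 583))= -22154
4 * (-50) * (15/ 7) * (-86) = 258000/ 7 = 36857.14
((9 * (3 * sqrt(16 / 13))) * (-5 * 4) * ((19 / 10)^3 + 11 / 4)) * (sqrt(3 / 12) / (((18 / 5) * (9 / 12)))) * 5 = -19218 * sqrt(13) / 13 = -5330.11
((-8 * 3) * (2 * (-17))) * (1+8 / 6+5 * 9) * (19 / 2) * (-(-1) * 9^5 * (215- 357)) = -3076675869024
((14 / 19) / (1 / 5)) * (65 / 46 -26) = -39585 / 437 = -90.58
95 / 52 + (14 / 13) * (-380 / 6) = -10355 / 156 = -66.38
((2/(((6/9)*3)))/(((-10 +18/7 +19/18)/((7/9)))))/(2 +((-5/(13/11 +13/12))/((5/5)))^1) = 14651/24893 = 0.59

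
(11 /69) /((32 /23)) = 11 /96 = 0.11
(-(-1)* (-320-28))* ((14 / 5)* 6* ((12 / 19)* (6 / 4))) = -526176 / 95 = -5538.69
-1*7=-7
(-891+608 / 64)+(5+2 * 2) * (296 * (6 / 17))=1997 / 34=58.74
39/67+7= 508/67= 7.58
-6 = -6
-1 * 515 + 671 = 156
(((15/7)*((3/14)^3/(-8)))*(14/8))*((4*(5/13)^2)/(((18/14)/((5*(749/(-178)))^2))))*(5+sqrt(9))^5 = -41216400000/1338649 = -30789.55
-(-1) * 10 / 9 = 10 / 9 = 1.11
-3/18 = -1/6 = -0.17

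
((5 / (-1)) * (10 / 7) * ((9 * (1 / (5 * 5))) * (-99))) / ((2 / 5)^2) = 22275 / 14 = 1591.07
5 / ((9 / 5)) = 25 / 9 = 2.78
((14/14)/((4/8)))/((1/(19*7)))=266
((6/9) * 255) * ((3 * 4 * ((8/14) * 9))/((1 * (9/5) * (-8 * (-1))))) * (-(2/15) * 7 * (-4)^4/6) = -87040/3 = -29013.33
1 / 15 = 0.07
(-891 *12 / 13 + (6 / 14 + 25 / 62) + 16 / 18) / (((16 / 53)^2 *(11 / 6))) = -10642427401 / 2166528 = -4912.20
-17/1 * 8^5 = -557056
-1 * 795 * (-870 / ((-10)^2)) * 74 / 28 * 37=676334.89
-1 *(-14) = 14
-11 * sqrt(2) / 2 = -7.78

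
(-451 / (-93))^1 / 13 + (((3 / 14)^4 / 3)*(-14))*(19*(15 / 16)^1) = 10497449 / 53079936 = 0.20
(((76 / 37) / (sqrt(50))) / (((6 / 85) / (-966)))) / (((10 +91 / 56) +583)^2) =-0.01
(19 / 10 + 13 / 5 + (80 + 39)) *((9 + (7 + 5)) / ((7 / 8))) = 2964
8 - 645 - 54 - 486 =-1177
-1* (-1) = 1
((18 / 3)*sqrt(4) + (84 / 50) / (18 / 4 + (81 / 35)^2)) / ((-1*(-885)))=19592 / 1424673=0.01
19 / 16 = 1.19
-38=-38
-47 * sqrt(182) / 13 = -48.77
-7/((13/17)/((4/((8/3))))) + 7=-175/26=-6.73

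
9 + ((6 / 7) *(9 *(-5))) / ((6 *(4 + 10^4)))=630207 / 70028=9.00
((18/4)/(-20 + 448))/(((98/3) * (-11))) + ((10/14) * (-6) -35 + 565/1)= 485112293/922768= 525.71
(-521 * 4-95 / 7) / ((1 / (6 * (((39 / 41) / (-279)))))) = 381758 / 8897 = 42.91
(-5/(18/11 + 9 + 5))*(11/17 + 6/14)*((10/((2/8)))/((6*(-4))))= 8800/15351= 0.57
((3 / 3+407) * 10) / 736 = 255 / 46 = 5.54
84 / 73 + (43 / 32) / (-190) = 507581 / 443840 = 1.14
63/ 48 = 21/ 16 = 1.31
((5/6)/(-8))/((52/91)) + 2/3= 31/64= 0.48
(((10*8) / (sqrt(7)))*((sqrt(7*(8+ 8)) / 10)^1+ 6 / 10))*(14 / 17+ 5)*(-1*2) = -584.01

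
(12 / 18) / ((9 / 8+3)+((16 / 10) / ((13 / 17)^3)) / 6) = 175760 / 1244731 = 0.14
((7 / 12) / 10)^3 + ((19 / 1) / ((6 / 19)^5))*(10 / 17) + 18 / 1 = 945676584479 / 264384000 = 3576.91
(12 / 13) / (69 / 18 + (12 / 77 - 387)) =-5544 / 2300363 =-0.00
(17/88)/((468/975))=425/1056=0.40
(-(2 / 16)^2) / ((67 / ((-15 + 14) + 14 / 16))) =1 / 34304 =0.00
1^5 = 1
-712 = -712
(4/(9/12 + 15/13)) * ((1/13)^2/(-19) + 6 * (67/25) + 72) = 113129552/611325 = 185.06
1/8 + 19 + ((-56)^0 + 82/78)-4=5359/312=17.18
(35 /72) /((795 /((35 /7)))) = 35 /11448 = 0.00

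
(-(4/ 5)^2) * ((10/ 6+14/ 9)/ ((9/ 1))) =-464/ 2025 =-0.23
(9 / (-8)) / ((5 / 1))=-9 / 40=-0.22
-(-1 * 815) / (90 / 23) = 3749 / 18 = 208.28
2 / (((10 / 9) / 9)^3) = 531441 / 500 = 1062.88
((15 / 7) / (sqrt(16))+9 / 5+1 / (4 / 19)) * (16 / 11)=3968 / 385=10.31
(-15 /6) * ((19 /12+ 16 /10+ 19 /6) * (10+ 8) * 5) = -5715 /4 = -1428.75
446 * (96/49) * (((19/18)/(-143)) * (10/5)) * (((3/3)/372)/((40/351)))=-25422/83545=-0.30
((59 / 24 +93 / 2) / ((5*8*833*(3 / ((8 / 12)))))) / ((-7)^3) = -235 / 246861216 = -0.00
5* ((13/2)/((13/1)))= 2.50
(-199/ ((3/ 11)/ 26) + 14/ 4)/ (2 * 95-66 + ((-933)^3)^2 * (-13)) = 113807/ 51449891728773732438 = 0.00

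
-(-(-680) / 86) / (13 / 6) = -3.65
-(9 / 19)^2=-81 / 361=-0.22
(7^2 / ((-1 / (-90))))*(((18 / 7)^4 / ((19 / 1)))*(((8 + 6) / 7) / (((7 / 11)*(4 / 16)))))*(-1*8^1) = -6651279360 / 6517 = -1020604.47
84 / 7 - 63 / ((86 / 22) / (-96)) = 67044 / 43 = 1559.16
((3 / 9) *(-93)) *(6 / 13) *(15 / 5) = -42.92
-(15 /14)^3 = -3375 /2744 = -1.23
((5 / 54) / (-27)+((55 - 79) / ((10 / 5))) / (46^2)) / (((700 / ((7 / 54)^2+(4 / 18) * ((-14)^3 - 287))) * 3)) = 85624781 / 29335543200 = 0.00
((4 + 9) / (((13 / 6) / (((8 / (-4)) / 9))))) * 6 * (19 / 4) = -38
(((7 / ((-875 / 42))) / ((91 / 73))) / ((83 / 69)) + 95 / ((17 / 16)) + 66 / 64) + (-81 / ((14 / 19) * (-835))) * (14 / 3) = 1112991833069 / 12253124000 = 90.83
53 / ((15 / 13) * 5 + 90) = 689 / 1245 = 0.55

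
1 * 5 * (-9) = -45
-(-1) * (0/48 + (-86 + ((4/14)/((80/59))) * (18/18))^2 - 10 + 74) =582026041/78400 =7423.80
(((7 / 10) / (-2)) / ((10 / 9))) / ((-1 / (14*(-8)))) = -882 / 25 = -35.28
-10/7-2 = -24/7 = -3.43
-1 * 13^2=-169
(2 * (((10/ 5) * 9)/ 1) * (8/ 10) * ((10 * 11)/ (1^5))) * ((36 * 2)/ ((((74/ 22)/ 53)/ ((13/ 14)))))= 864369792/ 259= 3337335.10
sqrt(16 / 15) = 4 *sqrt(15) / 15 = 1.03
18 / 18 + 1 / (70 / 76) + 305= 10748 / 35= 307.09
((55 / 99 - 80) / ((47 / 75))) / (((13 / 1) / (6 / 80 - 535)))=5884175 / 1128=5216.47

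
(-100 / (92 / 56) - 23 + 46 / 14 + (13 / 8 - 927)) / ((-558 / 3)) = 1295675 / 239568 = 5.41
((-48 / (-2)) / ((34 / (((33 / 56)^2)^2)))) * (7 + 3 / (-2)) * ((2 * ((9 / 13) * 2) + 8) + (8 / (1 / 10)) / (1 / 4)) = 42070547475 / 271677952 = 154.85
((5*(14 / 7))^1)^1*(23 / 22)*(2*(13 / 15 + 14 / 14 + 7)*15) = 30590 / 11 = 2780.91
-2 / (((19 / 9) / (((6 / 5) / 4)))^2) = -0.04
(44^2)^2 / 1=3748096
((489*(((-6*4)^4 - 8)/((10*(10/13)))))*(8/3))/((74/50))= 1406032784/37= 38000886.05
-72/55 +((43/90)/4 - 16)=-68071/3960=-17.19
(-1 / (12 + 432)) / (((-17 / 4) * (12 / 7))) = 0.00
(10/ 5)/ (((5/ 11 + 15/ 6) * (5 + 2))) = 44/ 455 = 0.10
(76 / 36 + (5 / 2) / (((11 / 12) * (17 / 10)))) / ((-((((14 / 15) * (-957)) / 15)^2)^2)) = -21983203125 / 74390329350630832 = -0.00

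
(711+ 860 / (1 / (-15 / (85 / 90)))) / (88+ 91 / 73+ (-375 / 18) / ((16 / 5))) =-1542551904 / 9856855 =-156.50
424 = 424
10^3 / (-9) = -1000 / 9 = -111.11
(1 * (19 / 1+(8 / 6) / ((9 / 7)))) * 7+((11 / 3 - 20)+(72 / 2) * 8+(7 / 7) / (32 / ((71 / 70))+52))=65977621 / 160164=411.94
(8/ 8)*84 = 84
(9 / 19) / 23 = 9 / 437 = 0.02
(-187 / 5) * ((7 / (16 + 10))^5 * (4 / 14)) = -448987 / 29703440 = -0.02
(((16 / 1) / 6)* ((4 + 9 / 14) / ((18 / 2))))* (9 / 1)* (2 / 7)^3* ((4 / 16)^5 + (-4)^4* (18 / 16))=19169345 / 230496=83.17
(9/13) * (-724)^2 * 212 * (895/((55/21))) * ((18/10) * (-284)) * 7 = -67264623858426624/715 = -94076397004792.48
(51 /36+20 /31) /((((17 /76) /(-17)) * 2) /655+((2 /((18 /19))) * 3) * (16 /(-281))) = -2682233515 /469178986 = -5.72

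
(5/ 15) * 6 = 2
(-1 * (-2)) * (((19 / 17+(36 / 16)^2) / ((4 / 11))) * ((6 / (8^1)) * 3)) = 166419 / 2176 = 76.48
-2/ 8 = -1/ 4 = -0.25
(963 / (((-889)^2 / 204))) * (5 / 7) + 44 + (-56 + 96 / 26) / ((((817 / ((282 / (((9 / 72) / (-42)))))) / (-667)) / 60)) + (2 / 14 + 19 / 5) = -71325670495696780502 / 293789976935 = -242777753.14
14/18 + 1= 16/9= 1.78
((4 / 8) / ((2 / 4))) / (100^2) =0.00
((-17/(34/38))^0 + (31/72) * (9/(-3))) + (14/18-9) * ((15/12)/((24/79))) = -14741/432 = -34.12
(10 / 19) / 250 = 1 / 475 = 0.00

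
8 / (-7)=-8 / 7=-1.14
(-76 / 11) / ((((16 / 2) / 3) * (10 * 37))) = -57 / 8140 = -0.01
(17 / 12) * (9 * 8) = 102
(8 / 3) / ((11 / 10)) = 80 / 33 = 2.42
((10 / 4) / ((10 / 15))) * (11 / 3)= 55 / 4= 13.75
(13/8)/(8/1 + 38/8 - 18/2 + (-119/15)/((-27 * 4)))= 5265/12388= 0.43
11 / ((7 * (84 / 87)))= 319 / 196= 1.63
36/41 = 0.88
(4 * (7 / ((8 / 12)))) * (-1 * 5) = -210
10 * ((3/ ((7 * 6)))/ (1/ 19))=95/ 7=13.57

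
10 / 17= 0.59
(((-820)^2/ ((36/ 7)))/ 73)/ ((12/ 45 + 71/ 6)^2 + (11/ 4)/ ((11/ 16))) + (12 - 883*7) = -60843999353/ 9881937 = -6157.09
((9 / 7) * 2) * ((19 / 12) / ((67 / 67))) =57 / 14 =4.07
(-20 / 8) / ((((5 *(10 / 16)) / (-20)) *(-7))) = -16 / 7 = -2.29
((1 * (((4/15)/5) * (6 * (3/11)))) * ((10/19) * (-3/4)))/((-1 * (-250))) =-18/130625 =-0.00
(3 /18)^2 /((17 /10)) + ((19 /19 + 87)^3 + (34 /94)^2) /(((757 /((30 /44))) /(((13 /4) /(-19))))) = -44905781890055 /427778840808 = -104.97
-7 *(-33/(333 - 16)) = 231/317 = 0.73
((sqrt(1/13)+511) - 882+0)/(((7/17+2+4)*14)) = -901/218+17*sqrt(13)/19838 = -4.13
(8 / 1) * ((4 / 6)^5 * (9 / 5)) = 1.90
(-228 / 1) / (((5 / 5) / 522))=-119016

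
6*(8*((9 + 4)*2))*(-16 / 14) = -9984 / 7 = -1426.29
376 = 376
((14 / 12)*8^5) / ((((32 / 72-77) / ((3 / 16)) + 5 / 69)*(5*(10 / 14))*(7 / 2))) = -47480832 / 6337675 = -7.49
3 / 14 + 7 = 101 / 14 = 7.21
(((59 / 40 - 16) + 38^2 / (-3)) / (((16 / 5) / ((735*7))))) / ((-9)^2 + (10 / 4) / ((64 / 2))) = -102047645 / 10378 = -9833.07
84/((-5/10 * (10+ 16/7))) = -588/43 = -13.67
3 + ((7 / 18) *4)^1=41 / 9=4.56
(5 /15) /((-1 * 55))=-1 /165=-0.01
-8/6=-4/3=-1.33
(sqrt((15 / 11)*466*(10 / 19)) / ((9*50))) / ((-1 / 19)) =-0.77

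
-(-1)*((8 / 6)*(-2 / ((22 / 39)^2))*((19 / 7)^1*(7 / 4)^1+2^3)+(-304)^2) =22338815 / 242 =92309.15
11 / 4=2.75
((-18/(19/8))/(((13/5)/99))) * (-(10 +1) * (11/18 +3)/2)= 108900/19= 5731.58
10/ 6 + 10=35/ 3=11.67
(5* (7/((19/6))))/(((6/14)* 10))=49/19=2.58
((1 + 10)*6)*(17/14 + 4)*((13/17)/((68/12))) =93951/2023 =46.44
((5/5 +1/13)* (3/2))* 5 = 105/13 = 8.08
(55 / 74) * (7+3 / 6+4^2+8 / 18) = 23705 / 1332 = 17.80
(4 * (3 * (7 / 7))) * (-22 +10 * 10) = 936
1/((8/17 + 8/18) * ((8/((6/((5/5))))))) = 459/560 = 0.82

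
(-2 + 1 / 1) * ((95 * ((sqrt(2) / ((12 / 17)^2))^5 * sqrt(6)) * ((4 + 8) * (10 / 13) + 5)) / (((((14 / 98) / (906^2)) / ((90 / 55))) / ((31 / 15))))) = -35061312657270612462995 * sqrt(3) / 5123948544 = -11851792495762.12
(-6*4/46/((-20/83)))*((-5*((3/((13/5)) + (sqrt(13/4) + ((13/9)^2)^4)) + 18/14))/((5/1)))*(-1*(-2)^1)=-13908786033718/150161311755 - 249*sqrt(13)/115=-100.43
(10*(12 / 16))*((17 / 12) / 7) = 85 / 56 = 1.52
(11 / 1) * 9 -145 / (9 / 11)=-78.22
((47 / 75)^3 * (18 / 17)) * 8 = 1661168 / 796875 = 2.08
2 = 2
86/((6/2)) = 86/3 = 28.67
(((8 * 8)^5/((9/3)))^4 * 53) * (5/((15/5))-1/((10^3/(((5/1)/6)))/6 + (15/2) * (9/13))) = 1873734281206244595995995488260645208457216/1296405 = 1445330958463014718391240000000000000.00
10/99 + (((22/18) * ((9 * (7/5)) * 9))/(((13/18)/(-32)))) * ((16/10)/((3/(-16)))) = 1686088882/32175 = 52403.69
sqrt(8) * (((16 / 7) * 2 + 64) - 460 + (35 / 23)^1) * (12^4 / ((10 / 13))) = -3384426240 * sqrt(2) / 161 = -29728580.68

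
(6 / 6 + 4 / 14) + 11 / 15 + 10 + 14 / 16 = 10831 / 840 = 12.89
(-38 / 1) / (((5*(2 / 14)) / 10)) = -532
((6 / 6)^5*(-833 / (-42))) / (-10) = -119 / 60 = -1.98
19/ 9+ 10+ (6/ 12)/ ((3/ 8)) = 121/ 9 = 13.44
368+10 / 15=1106 / 3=368.67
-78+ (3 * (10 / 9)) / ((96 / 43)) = -76.51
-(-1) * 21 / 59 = 21 / 59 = 0.36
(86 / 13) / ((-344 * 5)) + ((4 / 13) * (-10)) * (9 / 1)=-7201 / 260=-27.70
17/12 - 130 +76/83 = -127157/996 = -127.67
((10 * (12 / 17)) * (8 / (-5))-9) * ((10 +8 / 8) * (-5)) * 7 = 132825 / 17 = 7813.24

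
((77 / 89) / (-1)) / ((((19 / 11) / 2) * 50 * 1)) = -847 / 42275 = -0.02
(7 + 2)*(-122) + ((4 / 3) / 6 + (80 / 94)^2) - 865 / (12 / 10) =-72282815 / 39762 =-1817.89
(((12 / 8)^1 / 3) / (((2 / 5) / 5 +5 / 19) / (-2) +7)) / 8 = 475 / 51896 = 0.01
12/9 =4/3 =1.33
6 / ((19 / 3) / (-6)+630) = 108 / 11321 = 0.01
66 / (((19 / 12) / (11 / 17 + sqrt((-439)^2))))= 5919408 / 323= 18326.34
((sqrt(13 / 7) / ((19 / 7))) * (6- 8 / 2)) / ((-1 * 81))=-0.01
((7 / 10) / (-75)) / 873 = -7 / 654750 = -0.00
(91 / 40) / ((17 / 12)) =273 / 170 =1.61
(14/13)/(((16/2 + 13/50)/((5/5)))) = 100/767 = 0.13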